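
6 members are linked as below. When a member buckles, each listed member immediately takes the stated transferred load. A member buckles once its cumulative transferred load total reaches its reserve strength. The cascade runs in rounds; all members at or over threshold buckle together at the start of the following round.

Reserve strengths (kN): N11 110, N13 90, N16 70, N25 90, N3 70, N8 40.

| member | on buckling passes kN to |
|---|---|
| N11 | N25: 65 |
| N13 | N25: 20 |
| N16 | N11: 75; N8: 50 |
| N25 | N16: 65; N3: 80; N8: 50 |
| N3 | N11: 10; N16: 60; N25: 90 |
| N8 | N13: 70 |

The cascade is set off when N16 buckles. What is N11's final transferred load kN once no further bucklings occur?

Round 1 — N16 buckles (initial).
  N11: +75 → 75 < 110
  N8: +50 → 50 ≥ 40
Round 2 — N8 buckles.
  N13: +70 → 70 < 90
No further bucklings.

75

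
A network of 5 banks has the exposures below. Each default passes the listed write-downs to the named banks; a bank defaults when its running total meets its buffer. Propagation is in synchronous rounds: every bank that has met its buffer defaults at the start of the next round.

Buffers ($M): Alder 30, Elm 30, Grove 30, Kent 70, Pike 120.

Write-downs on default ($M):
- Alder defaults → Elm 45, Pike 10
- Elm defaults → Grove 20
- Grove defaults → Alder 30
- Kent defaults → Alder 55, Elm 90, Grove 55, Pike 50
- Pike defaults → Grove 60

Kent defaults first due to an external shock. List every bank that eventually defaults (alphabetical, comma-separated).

Alder, Elm, Grove, Kent

Round 1 — Kent defaults (initial).
  Alder: +55 → 55 ≥ 30
  Elm: +90 → 90 ≥ 30
  Grove: +55 → 55 ≥ 30
  Pike: +50 → 50 < 120
Round 2 — Alder, Elm, Grove default.
  Pike: +10 → 60 < 120
No further defaults.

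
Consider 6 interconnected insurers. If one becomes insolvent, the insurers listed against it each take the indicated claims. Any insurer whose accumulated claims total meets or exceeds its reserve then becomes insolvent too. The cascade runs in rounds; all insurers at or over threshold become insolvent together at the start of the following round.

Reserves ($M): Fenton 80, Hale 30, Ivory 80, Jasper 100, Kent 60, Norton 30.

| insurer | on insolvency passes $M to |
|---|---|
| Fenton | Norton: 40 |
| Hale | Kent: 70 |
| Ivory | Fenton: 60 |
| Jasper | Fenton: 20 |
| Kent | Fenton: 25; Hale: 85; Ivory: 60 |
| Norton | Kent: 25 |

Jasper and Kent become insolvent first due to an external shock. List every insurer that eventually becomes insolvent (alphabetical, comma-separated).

Hale, Jasper, Kent

Round 1 — Jasper, Kent become insolvent (initial).
  Fenton: +20+25 → 45 < 80
  Hale: +85 → 85 ≥ 30
  Ivory: +60 → 60 < 80
Round 2 — Hale becomes insolvent.
No further insolvencies.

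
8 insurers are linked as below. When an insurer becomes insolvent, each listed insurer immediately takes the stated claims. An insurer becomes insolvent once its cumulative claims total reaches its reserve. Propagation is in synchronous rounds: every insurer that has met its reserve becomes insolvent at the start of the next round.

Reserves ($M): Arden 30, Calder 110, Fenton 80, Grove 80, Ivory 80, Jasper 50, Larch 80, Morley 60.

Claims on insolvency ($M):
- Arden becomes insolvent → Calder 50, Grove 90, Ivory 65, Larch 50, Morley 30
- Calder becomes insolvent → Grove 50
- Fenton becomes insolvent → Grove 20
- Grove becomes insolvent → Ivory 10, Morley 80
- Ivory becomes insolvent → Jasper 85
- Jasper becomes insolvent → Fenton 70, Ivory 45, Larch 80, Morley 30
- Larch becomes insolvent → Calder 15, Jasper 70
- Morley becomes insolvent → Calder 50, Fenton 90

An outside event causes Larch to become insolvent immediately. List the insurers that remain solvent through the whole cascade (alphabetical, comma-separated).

Arden, Calder, Fenton, Grove, Ivory, Morley

Round 1 — Larch becomes insolvent (initial).
  Calder: +15 → 15 < 110
  Jasper: +70 → 70 ≥ 50
Round 2 — Jasper becomes insolvent.
  Fenton: +70 → 70 < 80
  Ivory: +45 → 45 < 80
  Morley: +30 → 30 < 60
No further insolvencies.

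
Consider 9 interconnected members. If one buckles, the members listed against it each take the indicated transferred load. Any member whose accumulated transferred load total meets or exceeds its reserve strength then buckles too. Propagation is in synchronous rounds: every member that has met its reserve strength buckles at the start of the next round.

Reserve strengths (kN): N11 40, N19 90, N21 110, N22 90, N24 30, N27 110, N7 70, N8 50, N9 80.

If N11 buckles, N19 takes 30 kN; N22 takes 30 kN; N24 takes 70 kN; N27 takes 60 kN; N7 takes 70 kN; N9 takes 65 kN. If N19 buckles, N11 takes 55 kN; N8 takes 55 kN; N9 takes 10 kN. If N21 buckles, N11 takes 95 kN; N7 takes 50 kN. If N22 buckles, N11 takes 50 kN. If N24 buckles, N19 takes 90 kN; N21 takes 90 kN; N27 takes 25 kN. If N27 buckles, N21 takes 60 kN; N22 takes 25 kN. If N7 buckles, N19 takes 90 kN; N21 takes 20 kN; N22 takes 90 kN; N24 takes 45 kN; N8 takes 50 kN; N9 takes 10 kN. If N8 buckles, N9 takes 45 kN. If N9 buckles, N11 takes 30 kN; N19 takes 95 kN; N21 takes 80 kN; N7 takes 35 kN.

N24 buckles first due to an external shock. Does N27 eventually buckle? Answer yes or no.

Round 1 — N24 buckles (initial).
  N19: +90 → 90 ≥ 90
  N21: +90 → 90 < 110
  N27: +25 → 25 < 110
Round 2 — N19 buckles.
  N11: +55 → 55 ≥ 40
  N8: +55 → 55 ≥ 50
  N9: +10 → 10 < 80
Round 3 — N11, N8 buckle.
  N22: +30 → 30 < 90
  N27: +60 → 85 < 110
  N7: +70 → 70 ≥ 70
  N9: +65+45 → 120 ≥ 80
Round 4 — N7, N9 buckle.
  N21: +20+80 → 190 ≥ 110
  N22: +90 → 120 ≥ 90
Round 5 — N21, N22 buckle.
No further bucklings.

no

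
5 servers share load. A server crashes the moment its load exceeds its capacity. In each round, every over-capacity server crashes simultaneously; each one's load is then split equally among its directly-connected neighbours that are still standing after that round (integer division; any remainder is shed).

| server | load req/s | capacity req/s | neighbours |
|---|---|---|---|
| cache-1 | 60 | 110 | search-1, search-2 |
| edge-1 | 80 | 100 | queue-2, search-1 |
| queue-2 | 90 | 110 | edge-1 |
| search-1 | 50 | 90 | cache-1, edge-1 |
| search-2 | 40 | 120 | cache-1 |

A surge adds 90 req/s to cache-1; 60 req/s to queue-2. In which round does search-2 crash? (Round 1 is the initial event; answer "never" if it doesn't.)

never

Round 1 — cache-1 at 150 > 110; queue-2 at 150 > 110. cache-1, queue-2 crash.
  cache-1 sheds 150 req/s to search-1, search-2: 75 each.
    search-1: 50+75 = 125 > 90
    search-2: 40+75 = 115 ≤ 120
  queue-2 sheds 150 req/s to edge-1: 150 each.
    edge-1: 80+150 = 230 > 100
Round 2 — edge-1, search-1 crash.
  edge-1 sheds 230 req/s: no online neighbours, lost.
  search-1 sheds 125 req/s: no online neighbours, lost.
No further crashes.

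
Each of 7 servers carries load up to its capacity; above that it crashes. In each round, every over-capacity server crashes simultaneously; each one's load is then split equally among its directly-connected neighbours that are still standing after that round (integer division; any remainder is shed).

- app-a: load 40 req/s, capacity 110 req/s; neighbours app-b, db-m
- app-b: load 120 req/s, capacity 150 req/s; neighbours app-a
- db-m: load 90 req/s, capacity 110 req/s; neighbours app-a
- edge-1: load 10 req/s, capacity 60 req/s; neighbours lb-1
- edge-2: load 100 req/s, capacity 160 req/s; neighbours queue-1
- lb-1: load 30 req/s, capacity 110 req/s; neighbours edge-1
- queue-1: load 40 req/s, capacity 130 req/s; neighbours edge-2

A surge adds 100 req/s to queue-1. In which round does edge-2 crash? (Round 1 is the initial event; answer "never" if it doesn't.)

2

Round 1 — queue-1 at 140 > 130. queue-1 crashes.
  queue-1 sheds 140 req/s to edge-2: 140 each.
    edge-2: 100+140 = 240 > 160
Round 2 — edge-2 crashes.
  edge-2 sheds 240 req/s: no online neighbours, lost.
No further crashes.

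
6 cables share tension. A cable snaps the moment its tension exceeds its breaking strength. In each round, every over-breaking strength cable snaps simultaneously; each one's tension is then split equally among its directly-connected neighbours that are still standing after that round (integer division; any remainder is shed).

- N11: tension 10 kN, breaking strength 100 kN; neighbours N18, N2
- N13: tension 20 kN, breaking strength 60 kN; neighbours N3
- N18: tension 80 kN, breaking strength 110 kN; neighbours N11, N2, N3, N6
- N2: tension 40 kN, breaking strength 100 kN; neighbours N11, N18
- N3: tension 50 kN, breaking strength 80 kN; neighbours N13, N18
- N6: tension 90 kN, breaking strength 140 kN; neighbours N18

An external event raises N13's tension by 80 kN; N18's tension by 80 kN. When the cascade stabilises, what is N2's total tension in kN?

80

Round 1 — N13 at 100 > 60; N18 at 160 > 110. N13, N18 snap.
  N13 sheds 100 kN to N3: 100 each.
    N3: 50+100 = 150 > 80
  N18 sheds 160 kN to N11, N2, N3, N6: 40 each.
    N11: 10+40 = 50 ≤ 100
    N2: 40+40 = 80 ≤ 100
    N3: 150+40 = 190 > 80
    N6: 90+40 = 130 ≤ 140
Round 2 — N3 snaps.
  N3 sheds 190 kN: no online neighbours, lost.
No further breaks.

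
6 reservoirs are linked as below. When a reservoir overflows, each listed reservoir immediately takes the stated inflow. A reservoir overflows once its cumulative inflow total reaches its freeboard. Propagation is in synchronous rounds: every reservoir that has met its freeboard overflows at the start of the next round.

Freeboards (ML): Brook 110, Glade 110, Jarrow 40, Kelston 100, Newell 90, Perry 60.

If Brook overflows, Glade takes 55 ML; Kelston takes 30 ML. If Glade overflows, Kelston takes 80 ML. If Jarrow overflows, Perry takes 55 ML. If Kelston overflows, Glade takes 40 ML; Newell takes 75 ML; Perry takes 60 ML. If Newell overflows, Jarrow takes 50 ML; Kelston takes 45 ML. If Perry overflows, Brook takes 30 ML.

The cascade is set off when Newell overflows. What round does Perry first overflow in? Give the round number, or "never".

Round 1 — Newell overflows (initial).
  Jarrow: +50 → 50 ≥ 40
  Kelston: +45 → 45 < 100
Round 2 — Jarrow overflows.
  Perry: +55 → 55 < 60
No further overflows.

never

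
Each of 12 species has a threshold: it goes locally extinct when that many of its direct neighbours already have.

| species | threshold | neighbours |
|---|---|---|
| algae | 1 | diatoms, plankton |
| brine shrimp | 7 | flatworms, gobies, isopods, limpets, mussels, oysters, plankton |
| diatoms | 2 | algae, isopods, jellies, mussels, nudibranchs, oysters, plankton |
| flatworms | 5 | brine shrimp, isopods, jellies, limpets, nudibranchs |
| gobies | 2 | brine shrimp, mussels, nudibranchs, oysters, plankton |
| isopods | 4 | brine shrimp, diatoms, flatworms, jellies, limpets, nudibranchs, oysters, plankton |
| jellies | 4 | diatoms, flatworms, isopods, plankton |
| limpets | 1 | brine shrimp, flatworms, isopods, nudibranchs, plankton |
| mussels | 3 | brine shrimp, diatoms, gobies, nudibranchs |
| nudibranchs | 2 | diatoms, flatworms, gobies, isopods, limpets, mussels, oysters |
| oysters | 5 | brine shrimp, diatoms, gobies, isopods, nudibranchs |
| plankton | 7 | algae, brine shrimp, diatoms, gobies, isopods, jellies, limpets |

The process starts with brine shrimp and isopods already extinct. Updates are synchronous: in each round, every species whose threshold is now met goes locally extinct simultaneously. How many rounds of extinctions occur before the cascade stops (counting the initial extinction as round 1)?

Round 1 — brine shrimp, isopods go locally extinct (initial).
Round 2 — checking thresholds:
  diatoms: 1 of 7 neighbours < 2, below threshold.
  flatworms: 2 of 5 neighbours < 5, below threshold.
  gobies: 1 of 5 neighbours < 2, below threshold.
  jellies: 1 of 4 neighbours < 4, below threshold.
  limpets: 2 of 5 neighbours ≥ 1, goes locally extinct.
  mussels: 1 of 4 neighbours < 3, below threshold.
  nudibranchs: 1 of 7 neighbours < 2, below threshold.
  oysters: 2 of 5 neighbours < 5, below threshold.
  plankton: 2 of 7 neighbours < 7, below threshold.
Round 3 — checking thresholds:
  diatoms: 1 of 7 neighbours < 2, below threshold.
  flatworms: 3 of 5 neighbours < 5, below threshold.
  gobies: 1 of 5 neighbours < 2, below threshold.
  jellies: 1 of 4 neighbours < 4, below threshold.
  mussels: 1 of 4 neighbours < 3, below threshold.
  nudibranchs: 2 of 7 neighbours ≥ 2, goes locally extinct.
  oysters: 2 of 5 neighbours < 5, below threshold.
  plankton: 3 of 7 neighbours < 7, below threshold.
Round 4 — checking thresholds:
  diatoms: 2 of 7 neighbours ≥ 2, goes locally extinct.
  flatworms: 4 of 5 neighbours < 5, below threshold.
  gobies: 2 of 5 neighbours ≥ 2, goes locally extinct.
  jellies: 1 of 4 neighbours < 4, below threshold.
  mussels: 2 of 4 neighbours < 3, below threshold.
  oysters: 3 of 5 neighbours < 5, below threshold.
  plankton: 3 of 7 neighbours < 7, below threshold.
Round 5 — checking thresholds:
  algae: 1 of 2 neighbours ≥ 1, goes locally extinct.
  flatworms: 4 of 5 neighbours < 5, below threshold.
  jellies: 2 of 4 neighbours < 4, below threshold.
  mussels: 4 of 4 neighbours ≥ 3, goes locally extinct.
  oysters: 5 of 5 neighbours ≥ 5, goes locally extinct.
  plankton: 5 of 7 neighbours < 7, below threshold.
Round 6 — no new extinctions; cascade stops.

5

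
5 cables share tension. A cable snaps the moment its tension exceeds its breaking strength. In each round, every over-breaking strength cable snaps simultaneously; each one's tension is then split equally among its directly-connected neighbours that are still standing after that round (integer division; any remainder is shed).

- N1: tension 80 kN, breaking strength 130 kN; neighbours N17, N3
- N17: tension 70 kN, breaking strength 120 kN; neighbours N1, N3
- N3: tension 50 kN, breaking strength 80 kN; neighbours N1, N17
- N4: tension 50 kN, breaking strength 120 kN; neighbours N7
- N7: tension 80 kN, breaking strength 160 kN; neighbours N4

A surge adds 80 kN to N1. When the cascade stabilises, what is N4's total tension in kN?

Round 1 — N1 at 160 > 130. N1 snaps.
  N1 sheds 160 kN to N17, N3: 80 each.
    N17: 70+80 = 150 > 120
    N3: 50+80 = 130 > 80
Round 2 — N17, N3 snap.
  N17 sheds 150 kN: no online neighbours, lost.
  N3 sheds 130 kN: no online neighbours, lost.
No further breaks.

50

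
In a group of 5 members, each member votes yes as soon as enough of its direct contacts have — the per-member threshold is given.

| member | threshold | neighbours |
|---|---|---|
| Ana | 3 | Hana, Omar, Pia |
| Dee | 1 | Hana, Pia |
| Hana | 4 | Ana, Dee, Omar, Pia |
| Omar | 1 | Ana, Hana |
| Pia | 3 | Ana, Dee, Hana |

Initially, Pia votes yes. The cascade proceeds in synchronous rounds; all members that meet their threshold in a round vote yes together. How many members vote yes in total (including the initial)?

Round 1 — Pia votes yes (initial).
Round 2 — checking thresholds:
  Ana: 1 of 3 neighbours < 3, below threshold.
  Dee: 1 of 2 neighbours ≥ 1, votes yes.
  Hana: 1 of 4 neighbours < 4, below threshold.
Round 3 — no new yes votes; cascade stops.

2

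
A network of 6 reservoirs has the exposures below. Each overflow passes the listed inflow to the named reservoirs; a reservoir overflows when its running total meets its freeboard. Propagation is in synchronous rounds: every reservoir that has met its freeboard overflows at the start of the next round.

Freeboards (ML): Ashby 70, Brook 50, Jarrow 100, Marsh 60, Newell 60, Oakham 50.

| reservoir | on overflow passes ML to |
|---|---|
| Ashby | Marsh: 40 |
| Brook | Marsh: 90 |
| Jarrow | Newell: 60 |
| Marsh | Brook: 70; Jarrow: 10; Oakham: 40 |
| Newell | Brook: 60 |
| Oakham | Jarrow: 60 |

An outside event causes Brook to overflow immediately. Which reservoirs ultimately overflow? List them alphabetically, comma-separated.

Round 1 — Brook overflows (initial).
  Marsh: +90 → 90 ≥ 60
Round 2 — Marsh overflows.
  Jarrow: +10 → 10 < 100
  Oakham: +40 → 40 < 50
No further overflows.

Brook, Marsh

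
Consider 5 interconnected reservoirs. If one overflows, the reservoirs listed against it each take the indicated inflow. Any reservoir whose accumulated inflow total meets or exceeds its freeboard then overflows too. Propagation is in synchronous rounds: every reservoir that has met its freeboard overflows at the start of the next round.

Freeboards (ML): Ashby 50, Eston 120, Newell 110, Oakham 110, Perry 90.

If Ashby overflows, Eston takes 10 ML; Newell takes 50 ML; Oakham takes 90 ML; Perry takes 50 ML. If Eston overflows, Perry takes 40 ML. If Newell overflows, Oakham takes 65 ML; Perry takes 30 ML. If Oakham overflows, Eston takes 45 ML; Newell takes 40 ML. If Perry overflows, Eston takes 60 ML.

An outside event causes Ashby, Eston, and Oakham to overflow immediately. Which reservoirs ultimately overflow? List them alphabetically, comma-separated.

Ashby, Eston, Oakham, Perry

Round 1 — Ashby, Eston, Oakham overflow (initial).
  Newell: +50+40 → 90 < 110
  Perry: +50+40 → 90 ≥ 90
Round 2 — Perry overflows.
No further overflows.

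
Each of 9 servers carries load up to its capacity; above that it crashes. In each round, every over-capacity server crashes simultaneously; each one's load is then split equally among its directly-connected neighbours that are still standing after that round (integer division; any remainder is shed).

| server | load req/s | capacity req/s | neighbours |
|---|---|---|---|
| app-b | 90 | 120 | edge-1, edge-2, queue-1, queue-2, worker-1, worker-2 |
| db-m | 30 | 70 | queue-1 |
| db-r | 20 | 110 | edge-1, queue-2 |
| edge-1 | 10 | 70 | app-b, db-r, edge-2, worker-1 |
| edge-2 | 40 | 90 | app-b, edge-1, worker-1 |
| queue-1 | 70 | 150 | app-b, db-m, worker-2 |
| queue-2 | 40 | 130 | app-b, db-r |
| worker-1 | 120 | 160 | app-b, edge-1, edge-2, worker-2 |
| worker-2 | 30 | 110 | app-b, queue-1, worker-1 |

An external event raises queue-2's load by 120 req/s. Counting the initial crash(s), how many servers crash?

Round 1 — queue-2 at 160 > 130. queue-2 crashes.
  queue-2 sheds 160 req/s to app-b, db-r: 80 each.
    app-b: 90+80 = 170 > 120
    db-r: 20+80 = 100 ≤ 110
Round 2 — app-b crashes.
  app-b sheds 170 req/s to edge-1, edge-2, queue-1, worker-1, worker-2: 34 each.
    edge-1: 10+34 = 44 ≤ 70
    edge-2: 40+34 = 74 ≤ 90
    queue-1: 70+34 = 104 ≤ 150
    worker-1: 120+34 = 154 ≤ 160
    worker-2: 30+34 = 64 ≤ 110
No further crashes.

2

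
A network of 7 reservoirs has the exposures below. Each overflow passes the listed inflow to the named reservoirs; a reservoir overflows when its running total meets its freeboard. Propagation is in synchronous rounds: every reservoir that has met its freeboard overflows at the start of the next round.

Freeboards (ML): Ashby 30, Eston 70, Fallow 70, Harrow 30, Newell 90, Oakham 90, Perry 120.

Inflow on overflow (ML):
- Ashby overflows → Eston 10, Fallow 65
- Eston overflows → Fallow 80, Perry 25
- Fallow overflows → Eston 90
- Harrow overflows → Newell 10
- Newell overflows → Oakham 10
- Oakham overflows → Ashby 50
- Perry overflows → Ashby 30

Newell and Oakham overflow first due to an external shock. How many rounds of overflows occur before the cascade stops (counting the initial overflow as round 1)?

2

Round 1 — Newell, Oakham overflow (initial).
  Ashby: +50 → 50 ≥ 30
Round 2 — Ashby overflows.
  Eston: +10 → 10 < 70
  Fallow: +65 → 65 < 70
No further overflows.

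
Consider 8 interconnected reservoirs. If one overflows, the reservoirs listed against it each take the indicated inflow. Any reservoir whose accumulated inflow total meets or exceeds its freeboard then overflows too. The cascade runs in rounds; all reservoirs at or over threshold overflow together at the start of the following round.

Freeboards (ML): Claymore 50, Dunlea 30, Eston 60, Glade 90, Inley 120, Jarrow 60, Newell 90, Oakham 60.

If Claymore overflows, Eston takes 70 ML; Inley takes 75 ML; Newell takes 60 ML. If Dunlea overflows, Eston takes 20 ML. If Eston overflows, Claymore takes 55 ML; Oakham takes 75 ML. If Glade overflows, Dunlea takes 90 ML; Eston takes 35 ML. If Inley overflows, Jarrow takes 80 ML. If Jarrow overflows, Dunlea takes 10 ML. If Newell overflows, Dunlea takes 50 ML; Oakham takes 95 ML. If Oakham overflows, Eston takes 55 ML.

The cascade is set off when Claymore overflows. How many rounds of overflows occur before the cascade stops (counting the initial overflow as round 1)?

Round 1 — Claymore overflows (initial).
  Eston: +70 → 70 ≥ 60
  Inley: +75 → 75 < 120
  Newell: +60 → 60 < 90
Round 2 — Eston overflows.
  Oakham: +75 → 75 ≥ 60
Round 3 — Oakham overflows.
No further overflows.

3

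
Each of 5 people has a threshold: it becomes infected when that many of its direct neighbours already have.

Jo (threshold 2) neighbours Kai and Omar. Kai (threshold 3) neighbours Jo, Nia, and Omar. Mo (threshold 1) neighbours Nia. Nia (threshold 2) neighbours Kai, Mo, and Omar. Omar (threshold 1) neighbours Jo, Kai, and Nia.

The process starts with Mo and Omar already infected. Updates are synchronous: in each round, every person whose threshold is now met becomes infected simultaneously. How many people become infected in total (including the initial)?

Round 1 — Mo, Omar become infected (initial).
Round 2 — checking thresholds:
  Jo: 1 of 2 neighbours < 2, holds.
  Kai: 1 of 3 neighbours < 3, holds.
  Nia: 2 of 3 neighbours ≥ 2, becomes infected.
Round 3 — no new infections; cascade stops.

3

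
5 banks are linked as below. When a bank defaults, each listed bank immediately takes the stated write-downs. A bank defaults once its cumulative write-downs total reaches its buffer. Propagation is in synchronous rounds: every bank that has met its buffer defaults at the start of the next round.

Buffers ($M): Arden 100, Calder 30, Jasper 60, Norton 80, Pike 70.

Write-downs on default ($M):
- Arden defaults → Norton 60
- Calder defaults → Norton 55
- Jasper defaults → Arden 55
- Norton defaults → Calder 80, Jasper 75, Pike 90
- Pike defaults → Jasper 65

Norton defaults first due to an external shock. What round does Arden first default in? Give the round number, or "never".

never

Round 1 — Norton defaults (initial).
  Calder: +80 → 80 ≥ 30
  Jasper: +75 → 75 ≥ 60
  Pike: +90 → 90 ≥ 70
Round 2 — Calder, Jasper, Pike default.
  Arden: +55 → 55 < 100
No further defaults.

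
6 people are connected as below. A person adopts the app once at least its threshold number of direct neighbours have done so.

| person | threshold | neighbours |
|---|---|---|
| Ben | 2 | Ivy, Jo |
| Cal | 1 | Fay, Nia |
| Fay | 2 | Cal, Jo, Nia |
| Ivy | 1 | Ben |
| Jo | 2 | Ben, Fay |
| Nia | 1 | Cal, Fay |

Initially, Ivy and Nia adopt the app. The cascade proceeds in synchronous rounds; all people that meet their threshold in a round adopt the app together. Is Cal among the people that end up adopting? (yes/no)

Round 1 — Ivy, Nia adopt the app (initial).
Round 2 — checking thresholds:
  Ben: 1 of 2 neighbours < 2, holds.
  Cal: 1 of 2 neighbours ≥ 1, adopts the app.
  Fay: 1 of 3 neighbours < 2, holds.
Round 3 — checking thresholds:
  Ben: 1 of 2 neighbours < 2, holds.
  Fay: 2 of 3 neighbours ≥ 2, adopts the app.
Round 4 — no new adoptions; cascade stops.

yes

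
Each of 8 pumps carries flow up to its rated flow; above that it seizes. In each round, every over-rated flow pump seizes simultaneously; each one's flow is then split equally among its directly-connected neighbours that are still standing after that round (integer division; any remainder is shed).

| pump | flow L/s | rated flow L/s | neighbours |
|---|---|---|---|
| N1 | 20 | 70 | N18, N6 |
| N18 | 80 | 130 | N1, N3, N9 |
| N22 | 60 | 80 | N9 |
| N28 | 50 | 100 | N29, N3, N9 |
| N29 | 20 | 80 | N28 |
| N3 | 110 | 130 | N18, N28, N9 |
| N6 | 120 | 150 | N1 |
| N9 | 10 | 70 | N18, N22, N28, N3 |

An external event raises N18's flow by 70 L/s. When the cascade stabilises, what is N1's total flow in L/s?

Round 1 — N18 at 150 > 130. N18 seizes.
  N18 sheds 150 L/s to N1, N3, N9: 50 each.
    N1: 20+50 = 70 ≤ 70
    N3: 110+50 = 160 > 130
    N9: 10+50 = 60 ≤ 70
Round 2 — N3 seizes.
  N3 sheds 160 L/s to N28, N9: 80 each.
    N28: 50+80 = 130 > 100
    N9: 60+80 = 140 > 70
Round 3 — N28, N9 seize.
  N28 sheds 130 L/s to N29: 130 each.
    N29: 20+130 = 150 > 80
  N9 sheds 140 L/s to N22: 140 each.
    N22: 60+140 = 200 > 80
Round 4 — N22, N29 seize.
  N22 sheds 200 L/s: no online neighbours, lost.
  N29 sheds 150 L/s: no online neighbours, lost.
No further seizures.

70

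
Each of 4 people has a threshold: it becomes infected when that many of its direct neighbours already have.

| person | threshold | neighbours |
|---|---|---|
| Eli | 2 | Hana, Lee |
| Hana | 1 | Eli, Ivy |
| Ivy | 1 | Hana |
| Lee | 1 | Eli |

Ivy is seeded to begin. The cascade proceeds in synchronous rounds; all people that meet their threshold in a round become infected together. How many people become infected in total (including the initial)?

2

Round 1 — Ivy becomes infected (initial).
Round 2 — checking thresholds:
  Hana: 1 of 2 neighbours ≥ 1, becomes infected.
Round 3 — no new infections; cascade stops.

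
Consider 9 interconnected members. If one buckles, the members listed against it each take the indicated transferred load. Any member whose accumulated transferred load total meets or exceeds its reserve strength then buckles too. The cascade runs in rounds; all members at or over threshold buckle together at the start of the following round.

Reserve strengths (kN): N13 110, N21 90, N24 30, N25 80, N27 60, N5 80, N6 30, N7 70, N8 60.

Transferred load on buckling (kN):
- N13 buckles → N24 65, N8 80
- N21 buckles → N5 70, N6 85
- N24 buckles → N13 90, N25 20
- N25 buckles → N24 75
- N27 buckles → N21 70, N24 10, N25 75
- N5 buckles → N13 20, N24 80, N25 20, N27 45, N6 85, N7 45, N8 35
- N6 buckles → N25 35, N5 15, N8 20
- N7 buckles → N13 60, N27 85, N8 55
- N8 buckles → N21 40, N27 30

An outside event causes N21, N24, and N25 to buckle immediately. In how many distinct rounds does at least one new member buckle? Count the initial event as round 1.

6

Round 1 — N21, N24, N25 buckle (initial).
  N13: +90 → 90 < 110
  N5: +70 → 70 < 80
  N6: +85 → 85 ≥ 30
Round 2 — N6 buckles.
  N5: +15 → 85 ≥ 80
  N8: +20 → 20 < 60
Round 3 — N5 buckles.
  N13: +20 → 110 ≥ 110
  N27: +45 → 45 < 60
  N7: +45 → 45 < 70
  N8: +35 → 55 < 60
Round 4 — N13 buckles.
  N8: +80 → 135 ≥ 60
Round 5 — N8 buckles.
  N27: +30 → 75 ≥ 60
Round 6 — N27 buckles.
No further bucklings.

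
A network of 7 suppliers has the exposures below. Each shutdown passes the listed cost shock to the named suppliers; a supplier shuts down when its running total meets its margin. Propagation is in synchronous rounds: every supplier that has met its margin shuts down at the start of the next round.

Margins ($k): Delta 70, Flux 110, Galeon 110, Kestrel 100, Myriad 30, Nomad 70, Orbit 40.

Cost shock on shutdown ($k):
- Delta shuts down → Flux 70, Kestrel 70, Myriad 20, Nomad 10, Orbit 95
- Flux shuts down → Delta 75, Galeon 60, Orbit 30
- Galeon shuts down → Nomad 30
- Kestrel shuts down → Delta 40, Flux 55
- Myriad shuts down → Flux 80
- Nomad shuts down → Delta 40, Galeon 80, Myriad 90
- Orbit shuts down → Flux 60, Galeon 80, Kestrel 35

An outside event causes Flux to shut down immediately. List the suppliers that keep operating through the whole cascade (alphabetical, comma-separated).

Round 1 — Flux shuts down (initial).
  Delta: +75 → 75 ≥ 70
  Galeon: +60 → 60 < 110
  Orbit: +30 → 30 < 40
Round 2 — Delta shuts down.
  Kestrel: +70 → 70 < 100
  Myriad: +20 → 20 < 30
  Nomad: +10 → 10 < 70
  Orbit: +95 → 125 ≥ 40
Round 3 — Orbit shuts down.
  Galeon: +80 → 140 ≥ 110
  Kestrel: +35 → 105 ≥ 100
Round 4 — Galeon, Kestrel shut down.
  Nomad: +30 → 40 < 70
No further shutdowns.

Myriad, Nomad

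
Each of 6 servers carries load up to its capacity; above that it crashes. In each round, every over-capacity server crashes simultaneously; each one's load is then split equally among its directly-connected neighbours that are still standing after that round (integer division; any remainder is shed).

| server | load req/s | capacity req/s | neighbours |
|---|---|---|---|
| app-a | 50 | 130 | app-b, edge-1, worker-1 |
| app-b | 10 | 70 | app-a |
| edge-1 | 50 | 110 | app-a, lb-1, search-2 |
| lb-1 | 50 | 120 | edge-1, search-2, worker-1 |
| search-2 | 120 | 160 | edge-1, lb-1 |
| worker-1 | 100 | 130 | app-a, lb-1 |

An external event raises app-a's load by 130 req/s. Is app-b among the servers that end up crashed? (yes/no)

Round 1 — app-a at 180 > 130. app-a crashes.
  app-a sheds 180 req/s to app-b, edge-1, worker-1: 60 each.
    app-b: 10+60 = 70 ≤ 70
    edge-1: 50+60 = 110 ≤ 110
    worker-1: 100+60 = 160 > 130
Round 2 — worker-1 crashes.
  worker-1 sheds 160 req/s to lb-1: 160 each.
    lb-1: 50+160 = 210 > 120
Round 3 — lb-1 crashes.
  lb-1 sheds 210 req/s to edge-1, search-2: 105 each.
    edge-1: 110+105 = 215 > 110
    search-2: 120+105 = 225 > 160
Round 4 — edge-1, search-2 crash.
  edge-1 sheds 215 req/s: no online neighbours, lost.
  search-2 sheds 225 req/s: no online neighbours, lost.
No further crashes.

no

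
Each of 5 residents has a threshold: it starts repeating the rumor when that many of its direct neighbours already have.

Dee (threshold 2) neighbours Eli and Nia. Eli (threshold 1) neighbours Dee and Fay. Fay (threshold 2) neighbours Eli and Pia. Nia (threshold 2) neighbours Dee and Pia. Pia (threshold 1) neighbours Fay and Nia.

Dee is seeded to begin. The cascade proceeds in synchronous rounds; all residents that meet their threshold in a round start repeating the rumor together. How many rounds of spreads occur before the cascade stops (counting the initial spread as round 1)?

Round 1 — Dee starts repeating the rumor (initial).
Round 2 — checking thresholds:
  Eli: 1 of 2 neighbours ≥ 1, starts repeating the rumor.
  Nia: 1 of 2 neighbours < 2, holds.
Round 3 — no new spreads; cascade stops.

2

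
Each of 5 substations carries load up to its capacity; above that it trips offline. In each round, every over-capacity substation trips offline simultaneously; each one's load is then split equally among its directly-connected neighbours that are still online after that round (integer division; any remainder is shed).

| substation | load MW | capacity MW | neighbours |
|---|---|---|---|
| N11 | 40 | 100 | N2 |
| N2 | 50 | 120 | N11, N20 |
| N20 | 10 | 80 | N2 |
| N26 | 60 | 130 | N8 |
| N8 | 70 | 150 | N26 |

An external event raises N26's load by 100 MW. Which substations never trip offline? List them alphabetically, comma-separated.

N11, N2, N20

Round 1 — N26 at 160 > 130. N26 trips offline.
  N26 sheds 160 MW to N8: 160 each.
    N8: 70+160 = 230 > 150
Round 2 — N8 trips offline.
  N8 sheds 230 MW: no online neighbours, lost.
No further trips.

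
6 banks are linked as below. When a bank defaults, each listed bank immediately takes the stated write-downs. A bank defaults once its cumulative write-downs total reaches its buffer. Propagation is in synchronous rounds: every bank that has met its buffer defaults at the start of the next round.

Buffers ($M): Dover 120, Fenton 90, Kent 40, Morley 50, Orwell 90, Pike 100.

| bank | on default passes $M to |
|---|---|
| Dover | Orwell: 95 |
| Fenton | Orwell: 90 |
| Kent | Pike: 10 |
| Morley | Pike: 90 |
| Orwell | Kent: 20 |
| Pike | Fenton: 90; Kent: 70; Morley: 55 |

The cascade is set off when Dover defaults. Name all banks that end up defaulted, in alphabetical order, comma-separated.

Dover, Orwell

Round 1 — Dover defaults (initial).
  Orwell: +95 → 95 ≥ 90
Round 2 — Orwell defaults.
  Kent: +20 → 20 < 40
No further defaults.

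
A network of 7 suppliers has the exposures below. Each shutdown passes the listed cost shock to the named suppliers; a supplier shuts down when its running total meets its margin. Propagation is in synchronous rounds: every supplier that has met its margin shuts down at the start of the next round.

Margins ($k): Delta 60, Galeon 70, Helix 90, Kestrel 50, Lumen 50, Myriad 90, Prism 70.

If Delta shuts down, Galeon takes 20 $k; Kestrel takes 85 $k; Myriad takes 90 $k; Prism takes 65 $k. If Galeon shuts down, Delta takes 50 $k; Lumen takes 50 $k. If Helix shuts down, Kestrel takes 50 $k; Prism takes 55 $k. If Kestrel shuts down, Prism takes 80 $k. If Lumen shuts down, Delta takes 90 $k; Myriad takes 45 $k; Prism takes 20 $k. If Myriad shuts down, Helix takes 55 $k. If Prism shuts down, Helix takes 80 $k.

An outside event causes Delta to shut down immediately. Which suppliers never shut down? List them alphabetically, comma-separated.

Galeon, Lumen

Round 1 — Delta shuts down (initial).
  Galeon: +20 → 20 < 70
  Kestrel: +85 → 85 ≥ 50
  Myriad: +90 → 90 ≥ 90
  Prism: +65 → 65 < 70
Round 2 — Kestrel, Myriad shut down.
  Helix: +55 → 55 < 90
  Prism: +80 → 145 ≥ 70
Round 3 — Prism shuts down.
  Helix: +80 → 135 ≥ 90
Round 4 — Helix shuts down.
No further shutdowns.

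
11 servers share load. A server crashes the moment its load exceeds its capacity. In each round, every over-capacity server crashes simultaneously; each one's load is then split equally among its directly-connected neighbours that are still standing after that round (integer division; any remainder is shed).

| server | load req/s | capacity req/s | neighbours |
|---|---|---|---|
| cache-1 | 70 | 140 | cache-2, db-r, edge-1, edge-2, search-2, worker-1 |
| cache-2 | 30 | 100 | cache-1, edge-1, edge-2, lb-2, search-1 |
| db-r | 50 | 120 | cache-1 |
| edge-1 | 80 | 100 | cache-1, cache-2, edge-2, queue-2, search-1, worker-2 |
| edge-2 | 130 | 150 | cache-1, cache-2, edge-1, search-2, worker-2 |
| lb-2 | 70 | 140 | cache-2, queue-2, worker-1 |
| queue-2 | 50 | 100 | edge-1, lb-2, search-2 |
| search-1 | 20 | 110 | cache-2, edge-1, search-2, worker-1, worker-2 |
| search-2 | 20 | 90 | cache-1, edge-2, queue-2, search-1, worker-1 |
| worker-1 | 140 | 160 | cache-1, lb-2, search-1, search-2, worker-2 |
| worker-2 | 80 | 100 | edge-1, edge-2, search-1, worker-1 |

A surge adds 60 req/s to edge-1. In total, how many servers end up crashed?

11

Round 1 — edge-1 at 140 > 100. edge-1 crashes.
  edge-1 sheds 140 req/s to cache-1, cache-2, edge-2, queue-2, search-1, worker-2: 23 each (2 lost).
    cache-1: 70+23 = 93 ≤ 140
    cache-2: 30+23 = 53 ≤ 100
    edge-2: 130+23 = 153 > 150
    queue-2: 50+23 = 73 ≤ 100
    search-1: 20+23 = 43 ≤ 110
    worker-2: 80+23 = 103 > 100
Round 2 — edge-2, worker-2 crash.
  edge-2 sheds 153 req/s to cache-1, cache-2, search-2: 51 each.
    cache-1: 93+51 = 144 > 140
    cache-2: 53+51 = 104 > 100
    search-2: 20+51 = 71 ≤ 90
  worker-2 sheds 103 req/s to search-1, worker-1: 51 each (1 lost).
    search-1: 43+51 = 94 ≤ 110
    worker-1: 140+51 = 191 > 160
Round 3 — cache-1, cache-2, worker-1 crash.
  cache-1 sheds 144 req/s to db-r, search-2: 72 each.
    db-r: 50+72 = 122 > 120
    search-2: 71+72 = 143 > 90
  cache-2 sheds 104 req/s to lb-2, search-1: 52 each.
    lb-2: 70+52 = 122 ≤ 140
    search-1: 94+52 = 146 > 110
  worker-1 sheds 191 req/s to lb-2, search-1, search-2: 63 each (2 lost).
    lb-2: 122+63 = 185 > 140
    search-1: 146+63 = 209 > 110
    search-2: 143+63 = 206 > 90
Round 4 — db-r, lb-2, search-1, search-2 crash.
  db-r sheds 122 req/s: no online neighbours, lost.
  lb-2 sheds 185 req/s to queue-2: 185 each.
    queue-2: 73+185 = 258 > 100
  search-1 sheds 209 req/s: no online neighbours, lost.
  search-2 sheds 206 req/s to queue-2: 206 each.
    queue-2: 258+206 = 464 > 100
Round 5 — queue-2 crashes.
  queue-2 sheds 464 req/s: no online neighbours, lost.
No further crashes.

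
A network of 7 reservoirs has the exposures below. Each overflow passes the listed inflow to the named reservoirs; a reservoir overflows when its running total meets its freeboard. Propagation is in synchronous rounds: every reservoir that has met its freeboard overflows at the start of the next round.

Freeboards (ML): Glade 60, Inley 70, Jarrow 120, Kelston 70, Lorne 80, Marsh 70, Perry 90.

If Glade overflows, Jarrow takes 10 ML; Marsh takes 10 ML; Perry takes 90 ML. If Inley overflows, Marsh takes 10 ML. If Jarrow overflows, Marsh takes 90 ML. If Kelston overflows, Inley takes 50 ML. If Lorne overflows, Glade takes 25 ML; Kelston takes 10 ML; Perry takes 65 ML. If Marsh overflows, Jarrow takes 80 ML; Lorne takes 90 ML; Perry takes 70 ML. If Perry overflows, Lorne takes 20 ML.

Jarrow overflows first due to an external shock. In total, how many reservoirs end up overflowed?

4

Round 1 — Jarrow overflows (initial).
  Marsh: +90 → 90 ≥ 70
Round 2 — Marsh overflows.
  Lorne: +90 → 90 ≥ 80
  Perry: +70 → 70 < 90
Round 3 — Lorne overflows.
  Glade: +25 → 25 < 60
  Kelston: +10 → 10 < 70
  Perry: +65 → 135 ≥ 90
Round 4 — Perry overflows.
No further overflows.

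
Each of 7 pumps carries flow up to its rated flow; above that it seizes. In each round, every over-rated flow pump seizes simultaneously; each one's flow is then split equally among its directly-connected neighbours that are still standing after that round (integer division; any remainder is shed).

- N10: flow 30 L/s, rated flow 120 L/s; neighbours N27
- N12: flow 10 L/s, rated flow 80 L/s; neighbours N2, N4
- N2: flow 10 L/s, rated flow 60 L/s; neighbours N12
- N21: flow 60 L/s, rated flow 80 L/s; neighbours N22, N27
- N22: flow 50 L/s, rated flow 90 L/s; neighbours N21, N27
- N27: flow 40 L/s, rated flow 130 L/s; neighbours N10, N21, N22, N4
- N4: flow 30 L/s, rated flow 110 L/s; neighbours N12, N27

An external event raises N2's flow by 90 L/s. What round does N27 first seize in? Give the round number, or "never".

Round 1 — N2 at 100 > 60. N2 seizes.
  N2 sheds 100 L/s to N12: 100 each.
    N12: 10+100 = 110 > 80
Round 2 — N12 seizes.
  N12 sheds 110 L/s to N4: 110 each.
    N4: 30+110 = 140 > 110
Round 3 — N4 seizes.
  N4 sheds 140 L/s to N27: 140 each.
    N27: 40+140 = 180 > 130
Round 4 — N27 seizes.
  N27 sheds 180 L/s to N10, N21, N22: 60 each.
    N10: 30+60 = 90 ≤ 120
    N21: 60+60 = 120 > 80
    N22: 50+60 = 110 > 90
Round 5 — N21, N22 seize.
  N21 sheds 120 L/s: no online neighbours, lost.
  N22 sheds 110 L/s: no online neighbours, lost.
No further seizures.

4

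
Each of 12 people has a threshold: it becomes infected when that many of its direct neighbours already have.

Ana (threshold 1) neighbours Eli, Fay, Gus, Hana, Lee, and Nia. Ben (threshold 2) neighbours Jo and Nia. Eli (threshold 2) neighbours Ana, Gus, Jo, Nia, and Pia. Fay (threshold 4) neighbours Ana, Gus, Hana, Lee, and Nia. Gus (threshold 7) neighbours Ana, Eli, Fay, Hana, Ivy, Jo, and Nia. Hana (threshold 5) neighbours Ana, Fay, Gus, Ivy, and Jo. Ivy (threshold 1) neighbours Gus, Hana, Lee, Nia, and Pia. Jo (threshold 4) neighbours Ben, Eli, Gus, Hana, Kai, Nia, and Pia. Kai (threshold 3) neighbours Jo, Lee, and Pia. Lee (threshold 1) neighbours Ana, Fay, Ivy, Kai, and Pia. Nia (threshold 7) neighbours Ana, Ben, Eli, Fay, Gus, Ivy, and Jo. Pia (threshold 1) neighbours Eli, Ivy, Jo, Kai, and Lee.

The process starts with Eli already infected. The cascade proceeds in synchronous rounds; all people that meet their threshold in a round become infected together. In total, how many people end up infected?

Round 1 — Eli becomes infected (initial).
Round 2 — checking thresholds:
  Ana: 1 of 6 neighbours ≥ 1, becomes infected.
  Gus: 1 of 7 neighbours < 7, below threshold.
  Jo: 1 of 7 neighbours < 4, below threshold.
  Nia: 1 of 7 neighbours < 7, below threshold.
  Pia: 1 of 5 neighbours ≥ 1, becomes infected.
Round 3 — checking thresholds:
  Fay: 1 of 5 neighbours < 4, below threshold.
  Gus: 2 of 7 neighbours < 7, below threshold.
  Hana: 1 of 5 neighbours < 5, below threshold.
  Ivy: 1 of 5 neighbours ≥ 1, becomes infected.
  Jo: 2 of 7 neighbours < 4, below threshold.
  Kai: 1 of 3 neighbours < 3, below threshold.
  Lee: 2 of 5 neighbours ≥ 1, becomes infected.
  Nia: 2 of 7 neighbours < 7, below threshold.
Round 4 — no new infections; cascade stops.

5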